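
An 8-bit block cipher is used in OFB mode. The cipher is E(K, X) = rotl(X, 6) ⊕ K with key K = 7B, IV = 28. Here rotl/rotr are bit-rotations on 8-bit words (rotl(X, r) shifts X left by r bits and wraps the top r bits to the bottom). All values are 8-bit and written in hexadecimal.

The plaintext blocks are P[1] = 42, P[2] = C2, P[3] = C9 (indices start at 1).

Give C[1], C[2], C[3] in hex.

OFB encryption: S_i = E(K, S_{i−1}) with S_{0} = IV; C_i = P_i ⊕ S_i.
C[1]: S = E(K, 28) = 71; 42 ⊕ 71 = 33.
C[2]: S = E(K, 71) = 27; C2 ⊕ 27 = E5.
C[3]: S = E(K, 27) = B2; C9 ⊕ B2 = 7B.

C[1] = 33, C[2] = E5, C[3] = 7B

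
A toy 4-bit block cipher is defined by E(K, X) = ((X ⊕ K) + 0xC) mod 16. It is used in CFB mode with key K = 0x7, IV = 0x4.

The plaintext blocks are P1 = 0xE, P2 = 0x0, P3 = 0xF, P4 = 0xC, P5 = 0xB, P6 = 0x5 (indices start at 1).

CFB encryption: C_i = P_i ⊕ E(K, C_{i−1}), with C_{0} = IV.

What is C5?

C5 = 0x1

C1: E(K, 0x4) = 0xF; 0xE ⊕ 0xF = 0x1.
C2: E(K, 0x1) = 0x2; 0x0 ⊕ 0x2 = 0x2.
C3: E(K, 0x2) = 0x1; 0xF ⊕ 0x1 = 0xE.
C4: E(K, 0xE) = 0x5; 0xC ⊕ 0x5 = 0x9.
C5: E(K, 0x9) = 0xA; 0xB ⊕ 0xA = 0x1.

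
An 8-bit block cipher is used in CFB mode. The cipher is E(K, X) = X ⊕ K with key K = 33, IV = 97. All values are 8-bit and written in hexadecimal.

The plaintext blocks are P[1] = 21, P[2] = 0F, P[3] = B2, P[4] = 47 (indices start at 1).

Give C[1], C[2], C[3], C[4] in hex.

C[1] = 85, C[2] = B9, C[3] = 38, C[4] = 4C

CFB encryption: C_i = P_i ⊕ E(K, C_{i−1}), with C_{0} = IV.
C[1]: E(K, 97) = A4; 21 ⊕ A4 = 85.
C[2]: E(K, 85) = B6; 0F ⊕ B6 = B9.
C[3]: E(K, B9) = 8A; B2 ⊕ 8A = 38.
C[4]: E(K, 38) = 0B; 47 ⊕ 0B = 4C.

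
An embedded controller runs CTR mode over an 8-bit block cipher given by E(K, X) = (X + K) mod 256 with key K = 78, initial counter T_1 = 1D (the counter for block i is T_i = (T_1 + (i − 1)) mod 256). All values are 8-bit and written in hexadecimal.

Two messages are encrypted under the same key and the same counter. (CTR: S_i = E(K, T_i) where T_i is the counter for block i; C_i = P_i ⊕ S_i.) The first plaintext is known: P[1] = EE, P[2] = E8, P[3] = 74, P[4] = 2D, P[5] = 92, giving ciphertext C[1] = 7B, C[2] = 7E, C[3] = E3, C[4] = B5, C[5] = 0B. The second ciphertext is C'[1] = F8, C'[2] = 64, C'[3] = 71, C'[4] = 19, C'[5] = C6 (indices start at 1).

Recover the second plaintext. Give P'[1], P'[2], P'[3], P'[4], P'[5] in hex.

P'[1] = 6D, P'[2] = F2, P'[3] = E6, P'[4] = 81, P'[5] = 5F

In CTR with a reused counter, both messages share the same keystream S_i, so C_i ⊕ C'_i = P_i ⊕ P'_i and thus P'_i = P_i ⊕ C_i ⊕ C'_i.
P'[1]: EE ⊕ 7B ⊕ F8 = 6D.
P'[2]: E8 ⊕ 7E ⊕ 64 = F2.
P'[3]: 74 ⊕ E3 ⊕ 71 = E6.
P'[4]: 2D ⊕ B5 ⊕ 19 = 81.
P'[5]: 92 ⊕ 0B ⊕ C6 = 5F.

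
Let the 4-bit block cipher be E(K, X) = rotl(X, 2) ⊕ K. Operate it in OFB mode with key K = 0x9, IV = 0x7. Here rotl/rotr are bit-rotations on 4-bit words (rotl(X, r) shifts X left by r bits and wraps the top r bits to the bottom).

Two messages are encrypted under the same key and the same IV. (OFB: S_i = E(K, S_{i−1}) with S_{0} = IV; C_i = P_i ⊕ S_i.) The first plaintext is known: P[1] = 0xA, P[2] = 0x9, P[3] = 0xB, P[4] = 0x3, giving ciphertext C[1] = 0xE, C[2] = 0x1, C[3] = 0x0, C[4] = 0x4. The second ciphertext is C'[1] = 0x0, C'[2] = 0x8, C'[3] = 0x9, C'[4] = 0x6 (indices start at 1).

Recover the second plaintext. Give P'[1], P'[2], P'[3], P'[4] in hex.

P'[1] = 0x4, P'[2] = 0x0, P'[3] = 0x2, P'[4] = 0x1

In OFB with a reused IV, both messages share the same keystream S_i, so C_i ⊕ C'_i = P_i ⊕ P'_i and thus P'_i = P_i ⊕ C_i ⊕ C'_i.
P'[1]: 0xA ⊕ 0xE ⊕ 0x0 = 0x4.
P'[2]: 0x9 ⊕ 0x1 ⊕ 0x8 = 0x0.
P'[3]: 0xB ⊕ 0x0 ⊕ 0x9 = 0x2.
P'[4]: 0x3 ⊕ 0x4 ⊕ 0x6 = 0x1.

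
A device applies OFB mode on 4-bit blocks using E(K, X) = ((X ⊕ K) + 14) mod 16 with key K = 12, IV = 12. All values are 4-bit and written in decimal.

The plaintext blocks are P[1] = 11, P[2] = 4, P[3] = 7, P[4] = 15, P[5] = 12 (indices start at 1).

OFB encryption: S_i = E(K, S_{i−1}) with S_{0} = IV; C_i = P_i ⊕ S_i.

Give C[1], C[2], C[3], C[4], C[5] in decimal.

C[1] = 5, C[2] = 4, C[3] = 13, C[4] = 11, C[5] = 10

C[1]: S = E(K, 12) = 14; 11 ⊕ 14 = 5.
C[2]: S = E(K, 14) = 0; 4 ⊕ 0 = 4.
C[3]: S = E(K, 0) = 10; 7 ⊕ 10 = 13.
C[4]: S = E(K, 10) = 4; 15 ⊕ 4 = 11.
C[5]: S = E(K, 4) = 6; 12 ⊕ 6 = 10.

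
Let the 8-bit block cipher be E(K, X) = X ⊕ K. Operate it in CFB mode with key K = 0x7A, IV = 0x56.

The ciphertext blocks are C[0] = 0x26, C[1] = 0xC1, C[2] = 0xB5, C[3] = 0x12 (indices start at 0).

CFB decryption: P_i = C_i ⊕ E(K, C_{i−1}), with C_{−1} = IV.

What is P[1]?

P[1] = 0x9D

P[1]: E(K, 0x26) = 0x5C; 0xC1 ⊕ 0x5C = 0x9D.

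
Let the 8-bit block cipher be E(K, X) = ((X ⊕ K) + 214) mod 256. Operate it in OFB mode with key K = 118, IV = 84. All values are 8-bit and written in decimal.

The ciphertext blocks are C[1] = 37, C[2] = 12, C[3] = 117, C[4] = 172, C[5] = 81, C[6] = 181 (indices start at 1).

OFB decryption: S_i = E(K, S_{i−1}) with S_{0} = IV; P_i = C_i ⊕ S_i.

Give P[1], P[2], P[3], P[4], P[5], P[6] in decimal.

P[1]: S = E(K, 84) = 248; 37 ⊕ 248 = 221.
P[2]: S = E(K, 248) = 100; 12 ⊕ 100 = 104.
P[3]: S = E(K, 100) = 232; 117 ⊕ 232 = 157.
P[4]: S = E(K, 232) = 116; 172 ⊕ 116 = 216.
P[5]: S = E(K, 116) = 216; 81 ⊕ 216 = 137.
P[6]: S = E(K, 216) = 132; 181 ⊕ 132 = 49.

P[1] = 221, P[2] = 104, P[3] = 157, P[4] = 216, P[5] = 137, P[6] = 49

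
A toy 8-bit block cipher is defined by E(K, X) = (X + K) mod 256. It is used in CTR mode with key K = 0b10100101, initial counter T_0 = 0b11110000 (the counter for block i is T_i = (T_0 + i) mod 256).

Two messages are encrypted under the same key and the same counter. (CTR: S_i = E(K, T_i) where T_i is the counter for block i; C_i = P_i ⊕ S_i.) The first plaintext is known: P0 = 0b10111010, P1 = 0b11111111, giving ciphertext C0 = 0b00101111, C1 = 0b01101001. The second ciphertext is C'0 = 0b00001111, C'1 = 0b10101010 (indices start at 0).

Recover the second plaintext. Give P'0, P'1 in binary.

P'0 = 0b10011010, P'1 = 0b00111100

In CTR with a reused counter, both messages share the same keystream S_i, so C_i ⊕ C'_i = P_i ⊕ P'_i and thus P'_i = P_i ⊕ C_i ⊕ C'_i.
P'0: 0b10111010 ⊕ 0b00101111 ⊕ 0b00001111 = 0b10011010.
P'1: 0b11111111 ⊕ 0b01101001 ⊕ 0b10101010 = 0b00111100.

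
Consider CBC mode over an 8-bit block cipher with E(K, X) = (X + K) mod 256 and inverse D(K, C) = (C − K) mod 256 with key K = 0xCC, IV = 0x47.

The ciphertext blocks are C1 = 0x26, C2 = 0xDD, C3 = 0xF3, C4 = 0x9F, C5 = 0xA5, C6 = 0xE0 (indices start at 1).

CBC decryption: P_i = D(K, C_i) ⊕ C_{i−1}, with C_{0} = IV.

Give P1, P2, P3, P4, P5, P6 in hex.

P1: D(K, 0x26) = 0x5A; 0x5A ⊕ 0x47 = 0x1D.
P2: D(K, 0xDD) = 0x11; 0x11 ⊕ 0x26 = 0x37.
P3: D(K, 0xF3) = 0x27; 0x27 ⊕ 0xDD = 0xFA.
P4: D(K, 0x9F) = 0xD3; 0xD3 ⊕ 0xF3 = 0x20.
P5: D(K, 0xA5) = 0xD9; 0xD9 ⊕ 0x9F = 0x46.
P6: D(K, 0xE0) = 0x14; 0x14 ⊕ 0xA5 = 0xB1.

P1 = 0x1D, P2 = 0x37, P3 = 0xFA, P4 = 0x20, P5 = 0x46, P6 = 0xB1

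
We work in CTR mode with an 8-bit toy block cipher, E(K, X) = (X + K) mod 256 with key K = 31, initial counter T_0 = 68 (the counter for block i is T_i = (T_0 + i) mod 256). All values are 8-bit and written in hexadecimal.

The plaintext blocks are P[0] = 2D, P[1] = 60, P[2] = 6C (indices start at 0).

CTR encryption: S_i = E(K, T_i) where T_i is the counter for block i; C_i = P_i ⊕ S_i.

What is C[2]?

C[0]: T = 68, S = E(K, T) = 99; 2D ⊕ 99 = B4.
C[1]: T = 69, S = E(K, T) = 9A; 60 ⊕ 9A = FA.
C[2]: T = 6A, S = E(K, T) = 9B; 6C ⊕ 9B = F7.

C[2] = F7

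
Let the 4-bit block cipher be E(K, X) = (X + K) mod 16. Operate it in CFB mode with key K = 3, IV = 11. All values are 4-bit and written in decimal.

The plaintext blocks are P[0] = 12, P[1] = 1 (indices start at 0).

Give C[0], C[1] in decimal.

CFB encryption: C_i = P_i ⊕ E(K, C_{i−1}), with C_{−1} = IV.
C[0]: E(K, 11) = 14; 12 ⊕ 14 = 2.
C[1]: E(K, 2) = 5; 1 ⊕ 5 = 4.

C[0] = 2, C[1] = 4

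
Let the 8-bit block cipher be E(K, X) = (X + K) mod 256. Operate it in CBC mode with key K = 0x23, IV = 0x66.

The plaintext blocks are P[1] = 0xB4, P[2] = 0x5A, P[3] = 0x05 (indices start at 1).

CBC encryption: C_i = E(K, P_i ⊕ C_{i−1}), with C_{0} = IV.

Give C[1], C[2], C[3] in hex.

C[1]: P[1] ⊕ 0x66 = 0xD2; E(K, 0xD2) = 0xF5.
C[2]: P[2] ⊕ 0xF5 = 0xAF; E(K, 0xAF) = 0xD2.
C[3]: P[3] ⊕ 0xD2 = 0xD7; E(K, 0xD7) = 0xFA.

C[1] = 0xF5, C[2] = 0xD2, C[3] = 0xFA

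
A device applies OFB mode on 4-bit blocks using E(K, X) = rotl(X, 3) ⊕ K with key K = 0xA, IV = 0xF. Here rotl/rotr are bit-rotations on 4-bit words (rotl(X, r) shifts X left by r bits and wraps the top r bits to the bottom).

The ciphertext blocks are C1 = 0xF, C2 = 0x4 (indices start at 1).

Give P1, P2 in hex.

OFB decryption: S_i = E(K, S_{i−1}) with S_{0} = IV; P_i = C_i ⊕ S_i.
P1: S = E(K, 0xF) = 0x5; 0xF ⊕ 0x5 = 0xA.
P2: S = E(K, 0x5) = 0x0; 0x4 ⊕ 0x0 = 0x4.

P1 = 0xA, P2 = 0x4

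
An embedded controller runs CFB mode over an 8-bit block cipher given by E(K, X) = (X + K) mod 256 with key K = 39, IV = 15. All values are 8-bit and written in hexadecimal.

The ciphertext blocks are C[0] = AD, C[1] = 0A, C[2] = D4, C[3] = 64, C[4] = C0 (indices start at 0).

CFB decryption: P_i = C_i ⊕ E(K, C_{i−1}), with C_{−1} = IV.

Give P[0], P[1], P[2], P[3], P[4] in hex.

P[0]: E(K, 15) = 4E; AD ⊕ 4E = E3.
P[1]: E(K, AD) = E6; 0A ⊕ E6 = EC.
P[2]: E(K, 0A) = 43; D4 ⊕ 43 = 97.
P[3]: E(K, D4) = 0D; 64 ⊕ 0D = 69.
P[4]: E(K, 64) = 9D; C0 ⊕ 9D = 5D.

P[0] = E3, P[1] = EC, P[2] = 97, P[3] = 69, P[4] = 5D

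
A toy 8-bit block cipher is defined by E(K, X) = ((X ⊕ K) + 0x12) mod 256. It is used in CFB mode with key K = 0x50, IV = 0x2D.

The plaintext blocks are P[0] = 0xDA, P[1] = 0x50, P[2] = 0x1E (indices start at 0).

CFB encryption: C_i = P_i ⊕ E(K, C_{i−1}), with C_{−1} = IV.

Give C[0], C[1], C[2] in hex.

C[0] = 0x55, C[1] = 0x47, C[2] = 0x37

C[0]: E(K, 0x2D) = 0x8F; 0xDA ⊕ 0x8F = 0x55.
C[1]: E(K, 0x55) = 0x17; 0x50 ⊕ 0x17 = 0x47.
C[2]: E(K, 0x47) = 0x29; 0x1E ⊕ 0x29 = 0x37.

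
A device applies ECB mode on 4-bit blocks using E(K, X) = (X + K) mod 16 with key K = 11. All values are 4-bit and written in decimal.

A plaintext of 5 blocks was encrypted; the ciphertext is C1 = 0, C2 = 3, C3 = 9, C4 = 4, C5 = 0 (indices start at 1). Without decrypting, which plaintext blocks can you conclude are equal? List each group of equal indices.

ECB encrypts each block independently with the same key, so equal ciphertext blocks imply equal plaintext blocks.
C1 = C5 = 0, so P1 = P5.

P1 = P5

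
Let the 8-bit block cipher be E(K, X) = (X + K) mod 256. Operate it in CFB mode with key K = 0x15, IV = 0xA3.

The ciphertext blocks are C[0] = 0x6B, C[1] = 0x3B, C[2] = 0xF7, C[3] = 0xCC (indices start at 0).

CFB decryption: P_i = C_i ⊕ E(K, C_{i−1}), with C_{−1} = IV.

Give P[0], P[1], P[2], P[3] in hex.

P[0]: E(K, 0xA3) = 0xB8; 0x6B ⊕ 0xB8 = 0xD3.
P[1]: E(K, 0x6B) = 0x80; 0x3B ⊕ 0x80 = 0xBB.
P[2]: E(K, 0x3B) = 0x50; 0xF7 ⊕ 0x50 = 0xA7.
P[3]: E(K, 0xF7) = 0x0C; 0xCC ⊕ 0x0C = 0xC0.

P[0] = 0xD3, P[1] = 0xBB, P[2] = 0xA7, P[3] = 0xC0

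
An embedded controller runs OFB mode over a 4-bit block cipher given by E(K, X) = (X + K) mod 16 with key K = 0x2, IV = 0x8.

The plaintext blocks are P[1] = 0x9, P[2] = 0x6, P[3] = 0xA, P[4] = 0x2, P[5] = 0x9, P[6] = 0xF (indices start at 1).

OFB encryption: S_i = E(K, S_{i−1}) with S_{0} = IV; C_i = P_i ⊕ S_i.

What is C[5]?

C[1]: S = E(K, 0x8) = 0xA; 0x9 ⊕ 0xA = 0x3.
C[2]: S = E(K, 0xA) = 0xC; 0x6 ⊕ 0xC = 0xA.
C[3]: S = E(K, 0xC) = 0xE; 0xA ⊕ 0xE = 0x4.
C[4]: S = E(K, 0xE) = 0x0; 0x2 ⊕ 0x0 = 0x2.
C[5]: S = E(K, 0x0) = 0x2; 0x9 ⊕ 0x2 = 0xB.

C[5] = 0xB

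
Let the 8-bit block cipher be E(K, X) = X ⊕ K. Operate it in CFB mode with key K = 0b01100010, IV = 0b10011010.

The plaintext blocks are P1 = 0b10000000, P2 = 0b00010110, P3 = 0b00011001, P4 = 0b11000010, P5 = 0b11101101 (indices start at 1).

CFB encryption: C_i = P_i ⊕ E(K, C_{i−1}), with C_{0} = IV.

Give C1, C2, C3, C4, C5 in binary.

C1: E(K, 0b10011010) = 0b11111000; 0b10000000 ⊕ 0b11111000 = 0b01111000.
C2: E(K, 0b01111000) = 0b00011010; 0b00010110 ⊕ 0b00011010 = 0b00001100.
C3: E(K, 0b00001100) = 0b01101110; 0b00011001 ⊕ 0b01101110 = 0b01110111.
C4: E(K, 0b01110111) = 0b00010101; 0b11000010 ⊕ 0b00010101 = 0b11010111.
C5: E(K, 0b11010111) = 0b10110101; 0b11101101 ⊕ 0b10110101 = 0b01011000.

C1 = 0b01111000, C2 = 0b00001100, C3 = 0b01110111, C4 = 0b11010111, C5 = 0b01011000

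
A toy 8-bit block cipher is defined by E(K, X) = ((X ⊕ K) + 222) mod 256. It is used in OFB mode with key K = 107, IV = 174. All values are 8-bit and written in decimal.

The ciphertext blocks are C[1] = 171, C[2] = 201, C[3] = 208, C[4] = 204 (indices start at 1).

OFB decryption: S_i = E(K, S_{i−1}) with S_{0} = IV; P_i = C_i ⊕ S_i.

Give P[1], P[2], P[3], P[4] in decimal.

P[1] = 8, P[2] = 111, P[3] = 123, P[4] = 82

P[1]: S = E(K, 174) = 163; 171 ⊕ 163 = 8.
P[2]: S = E(K, 163) = 166; 201 ⊕ 166 = 111.
P[3]: S = E(K, 166) = 171; 208 ⊕ 171 = 123.
P[4]: S = E(K, 171) = 158; 204 ⊕ 158 = 82.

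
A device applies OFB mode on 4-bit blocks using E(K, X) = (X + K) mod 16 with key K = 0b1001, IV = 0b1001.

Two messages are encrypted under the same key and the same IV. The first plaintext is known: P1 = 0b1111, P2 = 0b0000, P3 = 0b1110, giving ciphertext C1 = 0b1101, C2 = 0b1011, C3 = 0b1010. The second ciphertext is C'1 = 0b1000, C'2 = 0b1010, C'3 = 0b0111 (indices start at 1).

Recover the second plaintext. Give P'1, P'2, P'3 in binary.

In OFB with a reused IV, both messages share the same keystream S_i, so C_i ⊕ C'_i = P_i ⊕ P'_i and thus P'_i = P_i ⊕ C_i ⊕ C'_i.
P'1: 0b1111 ⊕ 0b1101 ⊕ 0b1000 = 0b1010.
P'2: 0b0000 ⊕ 0b1011 ⊕ 0b1010 = 0b0001.
P'3: 0b1110 ⊕ 0b1010 ⊕ 0b0111 = 0b0011.

P'1 = 0b1010, P'2 = 0b0001, P'3 = 0b0011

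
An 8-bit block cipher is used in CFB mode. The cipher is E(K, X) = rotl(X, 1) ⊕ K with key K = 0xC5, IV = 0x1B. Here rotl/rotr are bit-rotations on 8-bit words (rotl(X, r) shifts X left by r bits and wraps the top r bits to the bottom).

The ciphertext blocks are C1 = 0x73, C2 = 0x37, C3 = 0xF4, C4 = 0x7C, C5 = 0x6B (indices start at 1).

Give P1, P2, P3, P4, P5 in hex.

CFB decryption: P_i = C_i ⊕ E(K, C_{i−1}), with C_{0} = IV.
P1: E(K, 0x1B) = 0xF3; 0x73 ⊕ 0xF3 = 0x80.
P2: E(K, 0x73) = 0x23; 0x37 ⊕ 0x23 = 0x14.
P3: E(K, 0x37) = 0xAB; 0xF4 ⊕ 0xAB = 0x5F.
P4: E(K, 0xF4) = 0x2C; 0x7C ⊕ 0x2C = 0x50.
P5: E(K, 0x7C) = 0x3D; 0x6B ⊕ 0x3D = 0x56.

P1 = 0x80, P2 = 0x14, P3 = 0x5F, P4 = 0x50, P5 = 0x56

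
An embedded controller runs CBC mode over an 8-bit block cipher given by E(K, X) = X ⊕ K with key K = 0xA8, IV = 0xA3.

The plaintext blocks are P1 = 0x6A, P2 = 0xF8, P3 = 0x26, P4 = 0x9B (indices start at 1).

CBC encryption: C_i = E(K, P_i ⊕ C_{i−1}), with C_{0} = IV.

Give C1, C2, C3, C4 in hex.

C1 = 0x61, C2 = 0x31, C3 = 0xBF, C4 = 0x8C

C1: P1 ⊕ 0xA3 = 0xC9; E(K, 0xC9) = 0x61.
C2: P2 ⊕ 0x61 = 0x99; E(K, 0x99) = 0x31.
C3: P3 ⊕ 0x31 = 0x17; E(K, 0x17) = 0xBF.
C4: P4 ⊕ 0xBF = 0x24; E(K, 0x24) = 0x8C.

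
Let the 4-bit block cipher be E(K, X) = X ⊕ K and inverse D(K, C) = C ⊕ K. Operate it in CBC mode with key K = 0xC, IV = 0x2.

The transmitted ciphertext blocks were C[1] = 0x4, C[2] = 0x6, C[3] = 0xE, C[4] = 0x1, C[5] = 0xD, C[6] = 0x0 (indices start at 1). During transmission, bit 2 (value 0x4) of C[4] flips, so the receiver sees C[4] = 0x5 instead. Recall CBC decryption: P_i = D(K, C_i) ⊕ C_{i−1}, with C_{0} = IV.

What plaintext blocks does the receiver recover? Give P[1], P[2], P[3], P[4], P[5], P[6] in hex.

P[1] = 0xA, P[2] = 0xE, P[3] = 0x4, P[4] = 0x7, P[5] = 0x4, P[6] = 0x1

Only C[4] changed, to 0x5. In CBC, a change in C_i garbles P_i and flips the same bit in P_{i+1}. Decrypting the received ciphertext:
P[1]: D(K, 0x4) = 0x8; 0x8 ⊕ 0x2 = 0xA.
P[2]: D(K, 0x6) = 0xA; 0xA ⊕ 0x4 = 0xE.
P[3]: D(K, 0xE) = 0x2; 0x2 ⊕ 0x6 = 0x4.
P[4]: D(K, 0x5) = 0x9; 0x9 ⊕ 0xE = 0x7.
P[5]: D(K, 0xD) = 0x1; 0x1 ⊕ 0x5 = 0x4.
P[6]: D(K, 0x0) = 0xC; 0xC ⊕ 0xD = 0x1.
Blocks that differ from the original plaintext: P[4], P[5].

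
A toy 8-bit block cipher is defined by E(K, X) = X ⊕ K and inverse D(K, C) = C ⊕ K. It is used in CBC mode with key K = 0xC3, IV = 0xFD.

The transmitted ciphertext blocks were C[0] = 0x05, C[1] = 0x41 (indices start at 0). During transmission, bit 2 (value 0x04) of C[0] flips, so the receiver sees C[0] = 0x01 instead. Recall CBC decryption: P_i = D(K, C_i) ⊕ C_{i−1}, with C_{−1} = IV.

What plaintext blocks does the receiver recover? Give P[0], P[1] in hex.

P[0] = 0x3F, P[1] = 0x83

Only C[0] changed, to 0x01. In CBC, a change in C_i garbles P_i and flips the same bit in P_{i+1}. Decrypting the received ciphertext:
P[0]: D(K, 0x01) = 0xC2; 0xC2 ⊕ 0xFD = 0x3F.
P[1]: D(K, 0x41) = 0x82; 0x82 ⊕ 0x01 = 0x83.
Blocks that differ from the original plaintext: P[0], P[1].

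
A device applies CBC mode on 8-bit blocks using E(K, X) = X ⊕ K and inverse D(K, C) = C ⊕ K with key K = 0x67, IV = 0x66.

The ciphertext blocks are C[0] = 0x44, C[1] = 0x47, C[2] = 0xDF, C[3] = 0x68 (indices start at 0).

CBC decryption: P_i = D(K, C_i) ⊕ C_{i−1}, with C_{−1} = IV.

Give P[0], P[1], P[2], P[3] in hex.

P[0]: D(K, 0x44) = 0x23; 0x23 ⊕ 0x66 = 0x45.
P[1]: D(K, 0x47) = 0x20; 0x20 ⊕ 0x44 = 0x64.
P[2]: D(K, 0xDF) = 0xB8; 0xB8 ⊕ 0x47 = 0xFF.
P[3]: D(K, 0x68) = 0x0F; 0x0F ⊕ 0xDF = 0xD0.

P[0] = 0x45, P[1] = 0x64, P[2] = 0xFF, P[3] = 0xD0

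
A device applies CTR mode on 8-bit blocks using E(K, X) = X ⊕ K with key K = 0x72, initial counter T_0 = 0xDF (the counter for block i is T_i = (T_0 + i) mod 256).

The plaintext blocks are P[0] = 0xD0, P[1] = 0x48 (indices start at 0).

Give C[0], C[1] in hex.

C[0] = 0x7D, C[1] = 0xDA

CTR encryption: S_i = E(K, T_i) where T_i is the counter for block i; C_i = P_i ⊕ S_i.
C[0]: T = 0xDF, S = E(K, T) = 0xAD; 0xD0 ⊕ 0xAD = 0x7D.
C[1]: T = 0xE0, S = E(K, T) = 0x92; 0x48 ⊕ 0x92 = 0xDA.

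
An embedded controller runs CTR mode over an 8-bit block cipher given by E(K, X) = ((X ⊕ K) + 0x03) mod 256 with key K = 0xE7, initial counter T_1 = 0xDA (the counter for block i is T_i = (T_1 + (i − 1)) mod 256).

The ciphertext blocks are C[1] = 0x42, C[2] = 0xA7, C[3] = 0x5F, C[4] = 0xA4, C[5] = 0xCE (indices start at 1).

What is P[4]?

P[4] = 0x99

CTR decryption: S_i = E(K, T_i) where T_i is the counter for block i; P_i = C_i ⊕ S_i.
P[4]: T = 0xDD, S = E(K, T) = 0x3D; 0xA4 ⊕ 0x3D = 0x99.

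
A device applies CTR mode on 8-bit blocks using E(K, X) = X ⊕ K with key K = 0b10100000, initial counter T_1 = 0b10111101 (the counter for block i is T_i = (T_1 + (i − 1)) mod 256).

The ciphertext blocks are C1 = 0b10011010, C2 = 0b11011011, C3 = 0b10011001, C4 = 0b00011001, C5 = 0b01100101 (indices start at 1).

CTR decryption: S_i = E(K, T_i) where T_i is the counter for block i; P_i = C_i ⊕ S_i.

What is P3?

P3: T = 0b10111111, S = E(K, T) = 0b00011111; 0b10011001 ⊕ 0b00011111 = 0b10000110.

P3 = 0b10000110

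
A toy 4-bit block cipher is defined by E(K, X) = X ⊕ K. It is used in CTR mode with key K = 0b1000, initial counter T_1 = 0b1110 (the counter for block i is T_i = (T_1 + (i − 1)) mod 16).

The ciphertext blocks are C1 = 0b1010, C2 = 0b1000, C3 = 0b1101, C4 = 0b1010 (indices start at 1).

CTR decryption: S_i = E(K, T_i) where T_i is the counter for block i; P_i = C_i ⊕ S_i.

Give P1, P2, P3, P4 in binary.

P1 = 0b1100, P2 = 0b1111, P3 = 0b0101, P4 = 0b0011

P1: T = 0b1110, S = E(K, T) = 0b0110; 0b1010 ⊕ 0b0110 = 0b1100.
P2: T = 0b1111, S = E(K, T) = 0b0111; 0b1000 ⊕ 0b0111 = 0b1111.
P3: T = 0b0000, S = E(K, T) = 0b1000; 0b1101 ⊕ 0b1000 = 0b0101.
P4: T = 0b0001, S = E(K, T) = 0b1001; 0b1010 ⊕ 0b1001 = 0b0011.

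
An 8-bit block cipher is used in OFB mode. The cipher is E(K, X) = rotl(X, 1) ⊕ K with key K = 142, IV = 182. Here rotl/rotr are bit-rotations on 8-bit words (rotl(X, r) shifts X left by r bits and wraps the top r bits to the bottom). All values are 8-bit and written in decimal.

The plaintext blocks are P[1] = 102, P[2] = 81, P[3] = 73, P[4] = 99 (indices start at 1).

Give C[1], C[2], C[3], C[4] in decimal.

C[1] = 133, C[2] = 24, C[3] = 85, C[4] = 213

OFB encryption: S_i = E(K, S_{i−1}) with S_{0} = IV; C_i = P_i ⊕ S_i.
C[1]: S = E(K, 182) = 227; 102 ⊕ 227 = 133.
C[2]: S = E(K, 227) = 73; 81 ⊕ 73 = 24.
C[3]: S = E(K, 73) = 28; 73 ⊕ 28 = 85.
C[4]: S = E(K, 28) = 182; 99 ⊕ 182 = 213.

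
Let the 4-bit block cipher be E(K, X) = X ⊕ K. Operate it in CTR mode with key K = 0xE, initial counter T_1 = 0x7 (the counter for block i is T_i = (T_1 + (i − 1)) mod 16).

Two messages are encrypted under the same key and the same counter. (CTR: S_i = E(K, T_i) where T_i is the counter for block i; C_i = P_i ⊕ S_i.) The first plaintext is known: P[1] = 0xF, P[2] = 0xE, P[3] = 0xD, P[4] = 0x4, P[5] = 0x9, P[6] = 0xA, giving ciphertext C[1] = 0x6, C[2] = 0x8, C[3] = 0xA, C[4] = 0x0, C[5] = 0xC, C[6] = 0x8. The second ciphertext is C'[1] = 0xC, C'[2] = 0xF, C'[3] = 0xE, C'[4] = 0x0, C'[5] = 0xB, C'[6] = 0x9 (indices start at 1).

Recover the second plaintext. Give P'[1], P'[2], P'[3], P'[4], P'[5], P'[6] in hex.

In CTR with a reused counter, both messages share the same keystream S_i, so C_i ⊕ C'_i = P_i ⊕ P'_i and thus P'_i = P_i ⊕ C_i ⊕ C'_i.
P'[1]: 0xF ⊕ 0x6 ⊕ 0xC = 0x5.
P'[2]: 0xE ⊕ 0x8 ⊕ 0xF = 0x9.
P'[3]: 0xD ⊕ 0xA ⊕ 0xE = 0x9.
P'[4]: 0x4 ⊕ 0x0 ⊕ 0x0 = 0x4.
P'[5]: 0x9 ⊕ 0xC ⊕ 0xB = 0xE.
P'[6]: 0xA ⊕ 0x8 ⊕ 0x9 = 0xB.

P'[1] = 0x5, P'[2] = 0x9, P'[3] = 0x9, P'[4] = 0x4, P'[5] = 0xE, P'[6] = 0xB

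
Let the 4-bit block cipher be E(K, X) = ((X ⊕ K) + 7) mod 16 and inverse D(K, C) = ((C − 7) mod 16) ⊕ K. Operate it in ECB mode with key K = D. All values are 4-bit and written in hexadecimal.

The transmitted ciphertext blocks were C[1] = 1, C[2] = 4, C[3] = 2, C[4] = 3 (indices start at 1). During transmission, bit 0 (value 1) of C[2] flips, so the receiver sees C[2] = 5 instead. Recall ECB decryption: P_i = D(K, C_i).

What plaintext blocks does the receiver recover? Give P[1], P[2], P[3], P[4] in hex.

P[1] = 7, P[2] = 3, P[3] = 6, P[4] = 1

Only C[2] changed, to 5. In ECB, a change in C_i affects only P_i. Decrypting the received ciphertext:
P[1]: D(K, 1) = 7.
P[2]: D(K, 5) = 3.
P[3]: D(K, 2) = 6.
P[4]: D(K, 3) = 1.
Blocks that differ from the original plaintext: P[2].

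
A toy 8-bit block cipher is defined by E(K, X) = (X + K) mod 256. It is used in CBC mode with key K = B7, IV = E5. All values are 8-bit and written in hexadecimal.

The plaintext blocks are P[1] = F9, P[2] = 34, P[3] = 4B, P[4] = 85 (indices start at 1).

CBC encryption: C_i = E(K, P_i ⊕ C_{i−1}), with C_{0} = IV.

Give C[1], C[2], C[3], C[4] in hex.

C[1]: P[1] ⊕ E5 = 1C; E(K, 1C) = D3.
C[2]: P[2] ⊕ D3 = E7; E(K, E7) = 9E.
C[3]: P[3] ⊕ 9E = D5; E(K, D5) = 8C.
C[4]: P[4] ⊕ 8C = 09; E(K, 09) = C0.

C[1] = D3, C[2] = 9E, C[3] = 8C, C[4] = C0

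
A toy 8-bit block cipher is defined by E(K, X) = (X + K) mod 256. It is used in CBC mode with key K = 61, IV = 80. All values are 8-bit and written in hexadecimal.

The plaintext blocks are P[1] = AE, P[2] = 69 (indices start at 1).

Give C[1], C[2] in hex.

C[1] = 8F, C[2] = 47

CBC encryption: C_i = E(K, P_i ⊕ C_{i−1}), with C_{0} = IV.
C[1]: P[1] ⊕ 80 = 2E; E(K, 2E) = 8F.
C[2]: P[2] ⊕ 8F = E6; E(K, E6) = 47.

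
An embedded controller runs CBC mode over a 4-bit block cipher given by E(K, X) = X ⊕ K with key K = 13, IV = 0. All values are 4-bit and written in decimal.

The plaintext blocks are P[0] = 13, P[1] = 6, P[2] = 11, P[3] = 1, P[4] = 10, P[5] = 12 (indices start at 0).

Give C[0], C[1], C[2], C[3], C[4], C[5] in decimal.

CBC encryption: C_i = E(K, P_i ⊕ C_{i−1}), with C_{−1} = IV.
C[0]: P[0] ⊕ 0 = 13; E(K, 13) = 0.
C[1]: P[1] ⊕ 0 = 6; E(K, 6) = 11.
C[2]: P[2] ⊕ 11 = 0; E(K, 0) = 13.
C[3]: P[3] ⊕ 13 = 12; E(K, 12) = 1.
C[4]: P[4] ⊕ 1 = 11; E(K, 11) = 6.
C[5]: P[5] ⊕ 6 = 10; E(K, 10) = 7.

C[0] = 0, C[1] = 11, C[2] = 13, C[3] = 1, C[4] = 6, C[5] = 7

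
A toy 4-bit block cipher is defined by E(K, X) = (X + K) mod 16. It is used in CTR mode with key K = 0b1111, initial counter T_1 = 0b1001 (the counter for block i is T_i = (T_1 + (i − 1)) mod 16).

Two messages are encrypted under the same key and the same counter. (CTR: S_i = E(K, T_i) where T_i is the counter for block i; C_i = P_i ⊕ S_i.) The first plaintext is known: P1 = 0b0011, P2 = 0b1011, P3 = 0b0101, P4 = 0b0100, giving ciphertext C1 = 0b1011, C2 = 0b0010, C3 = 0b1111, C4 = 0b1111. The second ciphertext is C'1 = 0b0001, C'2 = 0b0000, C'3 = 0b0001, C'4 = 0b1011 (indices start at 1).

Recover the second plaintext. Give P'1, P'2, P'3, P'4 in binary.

In CTR with a reused counter, both messages share the same keystream S_i, so C_i ⊕ C'_i = P_i ⊕ P'_i and thus P'_i = P_i ⊕ C_i ⊕ C'_i.
P'1: 0b0011 ⊕ 0b1011 ⊕ 0b0001 = 0b1001.
P'2: 0b1011 ⊕ 0b0010 ⊕ 0b0000 = 0b1001.
P'3: 0b0101 ⊕ 0b1111 ⊕ 0b0001 = 0b1011.
P'4: 0b0100 ⊕ 0b1111 ⊕ 0b1011 = 0b0000.

P'1 = 0b1001, P'2 = 0b1001, P'3 = 0b1011, P'4 = 0b0000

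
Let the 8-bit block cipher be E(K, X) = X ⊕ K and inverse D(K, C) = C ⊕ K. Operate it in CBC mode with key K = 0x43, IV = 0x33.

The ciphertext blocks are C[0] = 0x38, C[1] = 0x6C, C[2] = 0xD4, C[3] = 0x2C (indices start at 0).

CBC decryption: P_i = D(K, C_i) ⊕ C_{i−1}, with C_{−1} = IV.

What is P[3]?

P[3]: D(K, 0x2C) = 0x6F; 0x6F ⊕ 0xD4 = 0xBB.

P[3] = 0xBB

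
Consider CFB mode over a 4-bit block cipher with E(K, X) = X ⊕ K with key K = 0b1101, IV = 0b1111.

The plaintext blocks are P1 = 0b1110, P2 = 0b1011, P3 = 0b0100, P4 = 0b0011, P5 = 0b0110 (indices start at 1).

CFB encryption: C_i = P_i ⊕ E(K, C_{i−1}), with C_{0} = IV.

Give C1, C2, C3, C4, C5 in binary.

C1: E(K, 0b1111) = 0b0010; 0b1110 ⊕ 0b0010 = 0b1100.
C2: E(K, 0b1100) = 0b0001; 0b1011 ⊕ 0b0001 = 0b1010.
C3: E(K, 0b1010) = 0b0111; 0b0100 ⊕ 0b0111 = 0b0011.
C4: E(K, 0b0011) = 0b1110; 0b0011 ⊕ 0b1110 = 0b1101.
C5: E(K, 0b1101) = 0b0000; 0b0110 ⊕ 0b0000 = 0b0110.

C1 = 0b1100, C2 = 0b1010, C3 = 0b0011, C4 = 0b1101, C5 = 0b0110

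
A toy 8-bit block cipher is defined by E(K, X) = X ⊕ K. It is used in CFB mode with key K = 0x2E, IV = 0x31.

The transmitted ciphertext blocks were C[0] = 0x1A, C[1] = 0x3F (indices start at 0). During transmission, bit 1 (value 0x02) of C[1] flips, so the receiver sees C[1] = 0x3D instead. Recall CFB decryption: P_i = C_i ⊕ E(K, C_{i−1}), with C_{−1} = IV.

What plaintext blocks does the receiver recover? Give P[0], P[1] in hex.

Only C[1] changed, to 0x3D. In CFB, a change in C_i flips the same bit in P_i and garbles P_{i+1}. Decrypting the received ciphertext:
P[0]: E(K, 0x31) = 0x1F; 0x1A ⊕ 0x1F = 0x05.
P[1]: E(K, 0x1A) = 0x34; 0x3D ⊕ 0x34 = 0x09.
Blocks that differ from the original plaintext: P[1].

P[0] = 0x05, P[1] = 0x09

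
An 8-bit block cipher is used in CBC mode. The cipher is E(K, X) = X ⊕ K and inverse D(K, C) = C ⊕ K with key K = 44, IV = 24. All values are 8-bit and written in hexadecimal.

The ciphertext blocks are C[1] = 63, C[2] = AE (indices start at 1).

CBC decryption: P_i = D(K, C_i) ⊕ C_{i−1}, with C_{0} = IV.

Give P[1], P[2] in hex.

P[1]: D(K, 63) = 27; 27 ⊕ 24 = 03.
P[2]: D(K, AE) = EA; EA ⊕ 63 = 89.

P[1] = 03, P[2] = 89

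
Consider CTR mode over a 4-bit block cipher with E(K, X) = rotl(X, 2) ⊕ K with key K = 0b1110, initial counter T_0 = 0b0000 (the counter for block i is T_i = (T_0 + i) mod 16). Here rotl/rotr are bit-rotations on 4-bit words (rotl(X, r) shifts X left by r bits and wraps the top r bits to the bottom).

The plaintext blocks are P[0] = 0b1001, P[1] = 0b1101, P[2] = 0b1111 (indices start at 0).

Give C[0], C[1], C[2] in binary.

CTR encryption: S_i = E(K, T_i) where T_i is the counter for block i; C_i = P_i ⊕ S_i.
C[0]: T = 0b0000, S = E(K, T) = 0b1110; 0b1001 ⊕ 0b1110 = 0b0111.
C[1]: T = 0b0001, S = E(K, T) = 0b1010; 0b1101 ⊕ 0b1010 = 0b0111.
C[2]: T = 0b0010, S = E(K, T) = 0b0110; 0b1111 ⊕ 0b0110 = 0b1001.

C[0] = 0b0111, C[1] = 0b0111, C[2] = 0b1001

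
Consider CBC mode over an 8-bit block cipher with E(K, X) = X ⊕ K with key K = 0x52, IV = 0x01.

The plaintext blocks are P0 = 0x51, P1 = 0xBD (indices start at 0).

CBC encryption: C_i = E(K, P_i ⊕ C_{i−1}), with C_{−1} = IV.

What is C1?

C0: P0 ⊕ 0x01 = 0x50; E(K, 0x50) = 0x02.
C1: P1 ⊕ 0x02 = 0xBF; E(K, 0xBF) = 0xED.

C1 = 0xED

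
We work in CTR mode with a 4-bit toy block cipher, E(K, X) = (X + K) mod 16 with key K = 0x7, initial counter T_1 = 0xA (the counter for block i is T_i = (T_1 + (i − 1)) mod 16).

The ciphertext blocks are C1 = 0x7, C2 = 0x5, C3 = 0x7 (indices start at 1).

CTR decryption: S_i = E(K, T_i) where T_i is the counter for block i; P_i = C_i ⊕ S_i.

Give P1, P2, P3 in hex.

P1: T = 0xA, S = E(K, T) = 0x1; 0x7 ⊕ 0x1 = 0x6.
P2: T = 0xB, S = E(K, T) = 0x2; 0x5 ⊕ 0x2 = 0x7.
P3: T = 0xC, S = E(K, T) = 0x3; 0x7 ⊕ 0x3 = 0x4.

P1 = 0x6, P2 = 0x7, P3 = 0x4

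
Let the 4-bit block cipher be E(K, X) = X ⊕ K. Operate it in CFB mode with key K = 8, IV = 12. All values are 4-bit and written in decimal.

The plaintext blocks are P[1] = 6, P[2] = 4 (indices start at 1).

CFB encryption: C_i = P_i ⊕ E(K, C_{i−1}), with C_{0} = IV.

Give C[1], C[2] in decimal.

C[1]: E(K, 12) = 4; 6 ⊕ 4 = 2.
C[2]: E(K, 2) = 10; 4 ⊕ 10 = 14.

C[1] = 2, C[2] = 14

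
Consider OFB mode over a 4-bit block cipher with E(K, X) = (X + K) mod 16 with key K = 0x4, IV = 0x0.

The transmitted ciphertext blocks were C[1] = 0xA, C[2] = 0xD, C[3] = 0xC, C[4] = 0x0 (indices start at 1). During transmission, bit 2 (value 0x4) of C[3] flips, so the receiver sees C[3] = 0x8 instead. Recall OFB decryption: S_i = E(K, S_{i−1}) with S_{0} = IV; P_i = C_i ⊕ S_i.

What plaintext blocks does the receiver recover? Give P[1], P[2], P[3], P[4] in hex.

Only C[3] changed, to 0x8. In OFB, a change in C_i flips the same bit in P_i only; the keystream is unaffected. Decrypting the received ciphertext:
P[1]: S = E(K, 0x0) = 0x4; 0xA ⊕ 0x4 = 0xE.
P[2]: S = E(K, 0x4) = 0x8; 0xD ⊕ 0x8 = 0x5.
P[3]: S = E(K, 0x8) = 0xC; 0x8 ⊕ 0xC = 0x4.
P[4]: S = E(K, 0xC) = 0x0; 0x0 ⊕ 0x0 = 0x0.
Blocks that differ from the original plaintext: P[3].

P[1] = 0xE, P[2] = 0x5, P[3] = 0x4, P[4] = 0x0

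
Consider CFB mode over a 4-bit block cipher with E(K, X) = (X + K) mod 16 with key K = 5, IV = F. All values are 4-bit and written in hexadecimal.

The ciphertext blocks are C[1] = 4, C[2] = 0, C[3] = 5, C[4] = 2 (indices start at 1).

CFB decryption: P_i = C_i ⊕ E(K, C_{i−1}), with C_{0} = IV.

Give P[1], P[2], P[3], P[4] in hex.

P[1]: E(K, F) = 4; 4 ⊕ 4 = 0.
P[2]: E(K, 4) = 9; 0 ⊕ 9 = 9.
P[3]: E(K, 0) = 5; 5 ⊕ 5 = 0.
P[4]: E(K, 5) = A; 2 ⊕ A = 8.

P[1] = 0, P[2] = 9, P[3] = 0, P[4] = 8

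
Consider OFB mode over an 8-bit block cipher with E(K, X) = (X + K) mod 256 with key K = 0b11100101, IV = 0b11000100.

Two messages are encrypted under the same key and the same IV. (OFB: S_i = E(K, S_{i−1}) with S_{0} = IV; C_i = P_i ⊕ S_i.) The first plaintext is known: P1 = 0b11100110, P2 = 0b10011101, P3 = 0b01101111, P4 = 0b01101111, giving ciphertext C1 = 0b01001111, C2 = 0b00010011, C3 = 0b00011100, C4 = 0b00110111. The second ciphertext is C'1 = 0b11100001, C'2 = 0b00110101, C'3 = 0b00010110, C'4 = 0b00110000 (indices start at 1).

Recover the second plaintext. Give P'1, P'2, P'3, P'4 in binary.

P'1 = 0b01001000, P'2 = 0b10111011, P'3 = 0b01100101, P'4 = 0b01101000

In OFB with a reused IV, both messages share the same keystream S_i, so C_i ⊕ C'_i = P_i ⊕ P'_i and thus P'_i = P_i ⊕ C_i ⊕ C'_i.
P'1: 0b11100110 ⊕ 0b01001111 ⊕ 0b11100001 = 0b01001000.
P'2: 0b10011101 ⊕ 0b00010011 ⊕ 0b00110101 = 0b10111011.
P'3: 0b01101111 ⊕ 0b00011100 ⊕ 0b00010110 = 0b01100101.
P'4: 0b01101111 ⊕ 0b00110111 ⊕ 0b00110000 = 0b01101000.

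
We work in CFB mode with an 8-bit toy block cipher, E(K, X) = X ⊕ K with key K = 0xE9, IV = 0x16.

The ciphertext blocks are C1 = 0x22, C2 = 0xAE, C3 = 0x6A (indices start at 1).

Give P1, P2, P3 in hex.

CFB decryption: P_i = C_i ⊕ E(K, C_{i−1}), with C_{0} = IV.
P1: E(K, 0x16) = 0xFF; 0x22 ⊕ 0xFF = 0xDD.
P2: E(K, 0x22) = 0xCB; 0xAE ⊕ 0xCB = 0x65.
P3: E(K, 0xAE) = 0x47; 0x6A ⊕ 0x47 = 0x2D.

P1 = 0xDD, P2 = 0x65, P3 = 0x2D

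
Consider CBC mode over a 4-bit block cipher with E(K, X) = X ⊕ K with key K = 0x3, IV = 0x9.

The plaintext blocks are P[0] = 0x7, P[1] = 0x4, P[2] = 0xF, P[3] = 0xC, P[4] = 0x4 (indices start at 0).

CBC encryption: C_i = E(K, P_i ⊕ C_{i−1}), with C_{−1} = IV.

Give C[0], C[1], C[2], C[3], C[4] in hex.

C[0]: P[0] ⊕ 0x9 = 0xE; E(K, 0xE) = 0xD.
C[1]: P[1] ⊕ 0xD = 0x9; E(K, 0x9) = 0xA.
C[2]: P[2] ⊕ 0xA = 0x5; E(K, 0x5) = 0x6.
C[3]: P[3] ⊕ 0x6 = 0xA; E(K, 0xA) = 0x9.
C[4]: P[4] ⊕ 0x9 = 0xD; E(K, 0xD) = 0xE.

C[0] = 0xD, C[1] = 0xA, C[2] = 0x6, C[3] = 0x9, C[4] = 0xE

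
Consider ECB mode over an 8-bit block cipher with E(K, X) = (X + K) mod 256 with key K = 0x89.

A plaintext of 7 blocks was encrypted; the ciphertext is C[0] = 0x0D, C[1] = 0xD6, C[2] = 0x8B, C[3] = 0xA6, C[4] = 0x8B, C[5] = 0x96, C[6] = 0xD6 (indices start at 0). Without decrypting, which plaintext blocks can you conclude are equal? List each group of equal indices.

P[1] = P[6]; P[2] = P[4]

ECB encrypts each block independently with the same key, so equal ciphertext blocks imply equal plaintext blocks.
C[1] = C[6] = 0xD6, so P[1] = P[6].
C[2] = C[4] = 0x8B, so P[2] = P[4].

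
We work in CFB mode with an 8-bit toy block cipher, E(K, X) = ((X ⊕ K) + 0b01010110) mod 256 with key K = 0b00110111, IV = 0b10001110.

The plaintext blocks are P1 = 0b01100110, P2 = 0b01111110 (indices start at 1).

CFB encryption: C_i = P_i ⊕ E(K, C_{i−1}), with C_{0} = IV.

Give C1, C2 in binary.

C1 = 0b01101001, C2 = 0b11001010

C1: E(K, 0b10001110) = 0b00001111; 0b01100110 ⊕ 0b00001111 = 0b01101001.
C2: E(K, 0b01101001) = 0b10110100; 0b01111110 ⊕ 0b10110100 = 0b11001010.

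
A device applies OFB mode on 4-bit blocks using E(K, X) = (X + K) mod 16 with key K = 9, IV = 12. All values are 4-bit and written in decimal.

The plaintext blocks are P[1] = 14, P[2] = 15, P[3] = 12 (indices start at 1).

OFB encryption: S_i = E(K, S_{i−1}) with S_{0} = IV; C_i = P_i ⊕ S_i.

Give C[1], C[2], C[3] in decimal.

C[1] = 11, C[2] = 1, C[3] = 11

C[1]: S = E(K, 12) = 5; 14 ⊕ 5 = 11.
C[2]: S = E(K, 5) = 14; 15 ⊕ 14 = 1.
C[3]: S = E(K, 14) = 7; 12 ⊕ 7 = 11.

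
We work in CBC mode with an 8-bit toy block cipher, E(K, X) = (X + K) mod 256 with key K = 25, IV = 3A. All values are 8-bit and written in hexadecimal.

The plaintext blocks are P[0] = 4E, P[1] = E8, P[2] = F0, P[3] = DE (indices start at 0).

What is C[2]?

C[2] = 8B

CBC encryption: C_i = E(K, P_i ⊕ C_{i−1}), with C_{−1} = IV.
C[0]: P[0] ⊕ 3A = 74; E(K, 74) = 99.
C[1]: P[1] ⊕ 99 = 71; E(K, 71) = 96.
C[2]: P[2] ⊕ 96 = 66; E(K, 66) = 8B.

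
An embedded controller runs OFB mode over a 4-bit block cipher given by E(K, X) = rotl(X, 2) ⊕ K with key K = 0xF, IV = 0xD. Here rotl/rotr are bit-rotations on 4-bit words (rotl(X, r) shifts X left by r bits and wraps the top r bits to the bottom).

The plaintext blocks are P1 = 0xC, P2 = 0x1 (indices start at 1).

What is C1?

OFB encryption: S_i = E(K, S_{i−1}) with S_{0} = IV; C_i = P_i ⊕ S_i.
C1: S = E(K, 0xD) = 0x8; 0xC ⊕ 0x8 = 0x4.

C1 = 0x4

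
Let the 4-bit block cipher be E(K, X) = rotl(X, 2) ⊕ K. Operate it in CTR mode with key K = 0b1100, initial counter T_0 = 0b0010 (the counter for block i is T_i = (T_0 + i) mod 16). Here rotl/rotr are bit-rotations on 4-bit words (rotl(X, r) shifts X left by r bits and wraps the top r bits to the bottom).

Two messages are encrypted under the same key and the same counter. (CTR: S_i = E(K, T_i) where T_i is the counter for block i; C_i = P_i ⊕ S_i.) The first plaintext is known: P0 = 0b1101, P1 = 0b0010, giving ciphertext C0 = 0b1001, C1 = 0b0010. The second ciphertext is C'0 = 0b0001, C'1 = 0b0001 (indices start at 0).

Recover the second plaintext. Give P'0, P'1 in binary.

P'0 = 0b0101, P'1 = 0b0001

In CTR with a reused counter, both messages share the same keystream S_i, so C_i ⊕ C'_i = P_i ⊕ P'_i and thus P'_i = P_i ⊕ C_i ⊕ C'_i.
P'0: 0b1101 ⊕ 0b1001 ⊕ 0b0001 = 0b0101.
P'1: 0b0010 ⊕ 0b0010 ⊕ 0b0001 = 0b0001.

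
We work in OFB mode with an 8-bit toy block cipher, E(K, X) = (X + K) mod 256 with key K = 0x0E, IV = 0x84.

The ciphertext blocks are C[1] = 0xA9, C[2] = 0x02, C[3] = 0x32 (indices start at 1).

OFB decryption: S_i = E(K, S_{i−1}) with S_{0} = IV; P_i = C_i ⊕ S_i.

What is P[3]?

P[1]: S = E(K, 0x84) = 0x92; 0xA9 ⊕ 0x92 = 0x3B.
P[2]: S = E(K, 0x92) = 0xA0; 0x02 ⊕ 0xA0 = 0xA2.
P[3]: S = E(K, 0xA0) = 0xAE; 0x32 ⊕ 0xAE = 0x9C.

P[3] = 0x9C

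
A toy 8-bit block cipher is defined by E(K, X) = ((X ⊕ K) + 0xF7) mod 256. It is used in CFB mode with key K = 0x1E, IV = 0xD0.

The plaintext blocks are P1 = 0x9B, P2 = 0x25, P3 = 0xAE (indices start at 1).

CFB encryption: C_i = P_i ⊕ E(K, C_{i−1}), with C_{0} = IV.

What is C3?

C3 = 0xAD

C1: E(K, 0xD0) = 0xC5; 0x9B ⊕ 0xC5 = 0x5E.
C2: E(K, 0x5E) = 0x37; 0x25 ⊕ 0x37 = 0x12.
C3: E(K, 0x12) = 0x03; 0xAE ⊕ 0x03 = 0xAD.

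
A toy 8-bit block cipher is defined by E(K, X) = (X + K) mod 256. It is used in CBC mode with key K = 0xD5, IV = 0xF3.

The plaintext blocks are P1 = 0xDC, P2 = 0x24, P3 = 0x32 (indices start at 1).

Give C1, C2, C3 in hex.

CBC encryption: C_i = E(K, P_i ⊕ C_{i−1}), with C_{0} = IV.
C1: P1 ⊕ 0xF3 = 0x2F; E(K, 0x2F) = 0x04.
C2: P2 ⊕ 0x04 = 0x20; E(K, 0x20) = 0xF5.
C3: P3 ⊕ 0xF5 = 0xC7; E(K, 0xC7) = 0x9C.

C1 = 0x04, C2 = 0xF5, C3 = 0x9C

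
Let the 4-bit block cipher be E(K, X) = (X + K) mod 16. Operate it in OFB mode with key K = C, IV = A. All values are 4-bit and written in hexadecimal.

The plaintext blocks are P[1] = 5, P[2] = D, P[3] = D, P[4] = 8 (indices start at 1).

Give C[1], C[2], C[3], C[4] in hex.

OFB encryption: S_i = E(K, S_{i−1}) with S_{0} = IV; C_i = P_i ⊕ S_i.
C[1]: S = E(K, A) = 6; 5 ⊕ 6 = 3.
C[2]: S = E(K, 6) = 2; D ⊕ 2 = F.
C[3]: S = E(K, 2) = E; D ⊕ E = 3.
C[4]: S = E(K, E) = A; 8 ⊕ A = 2.

C[1] = 3, C[2] = F, C[3] = 3, C[4] = 2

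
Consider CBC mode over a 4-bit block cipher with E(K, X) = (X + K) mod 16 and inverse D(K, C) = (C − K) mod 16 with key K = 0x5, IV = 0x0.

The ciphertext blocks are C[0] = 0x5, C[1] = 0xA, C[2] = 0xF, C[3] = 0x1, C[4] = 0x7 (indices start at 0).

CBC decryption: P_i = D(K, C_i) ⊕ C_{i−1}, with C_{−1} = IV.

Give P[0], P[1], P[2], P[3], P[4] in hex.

P[0] = 0x0, P[1] = 0x0, P[2] = 0x0, P[3] = 0x3, P[4] = 0x3

P[0]: D(K, 0x5) = 0x0; 0x0 ⊕ 0x0 = 0x0.
P[1]: D(K, 0xA) = 0x5; 0x5 ⊕ 0x5 = 0x0.
P[2]: D(K, 0xF) = 0xA; 0xA ⊕ 0xA = 0x0.
P[3]: D(K, 0x1) = 0xC; 0xC ⊕ 0xF = 0x3.
P[4]: D(K, 0x7) = 0x2; 0x2 ⊕ 0x1 = 0x3.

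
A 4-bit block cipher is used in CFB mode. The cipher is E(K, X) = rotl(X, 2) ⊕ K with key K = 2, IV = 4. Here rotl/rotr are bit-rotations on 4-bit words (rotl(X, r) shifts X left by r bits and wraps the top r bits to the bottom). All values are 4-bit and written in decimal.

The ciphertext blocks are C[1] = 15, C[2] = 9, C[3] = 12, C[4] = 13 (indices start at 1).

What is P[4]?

P[4] = 12

CFB decryption: P_i = C_i ⊕ E(K, C_{i−1}), with C_{0} = IV.
P[4]: E(K, 12) = 1; 13 ⊕ 1 = 12.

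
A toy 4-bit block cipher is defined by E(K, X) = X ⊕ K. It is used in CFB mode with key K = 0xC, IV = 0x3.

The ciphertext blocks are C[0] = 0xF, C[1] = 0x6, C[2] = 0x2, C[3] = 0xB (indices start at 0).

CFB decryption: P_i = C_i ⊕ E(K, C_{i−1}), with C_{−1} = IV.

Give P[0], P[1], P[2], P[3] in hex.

P[0] = 0x0, P[1] = 0x5, P[2] = 0x8, P[3] = 0x5

P[0]: E(K, 0x3) = 0xF; 0xF ⊕ 0xF = 0x0.
P[1]: E(K, 0xF) = 0x3; 0x6 ⊕ 0x3 = 0x5.
P[2]: E(K, 0x6) = 0xA; 0x2 ⊕ 0xA = 0x8.
P[3]: E(K, 0x2) = 0xE; 0xB ⊕ 0xE = 0x5.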